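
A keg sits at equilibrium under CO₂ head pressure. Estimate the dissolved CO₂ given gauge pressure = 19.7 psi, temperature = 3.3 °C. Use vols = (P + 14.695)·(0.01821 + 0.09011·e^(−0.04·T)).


vols = (19.7 + 14.695)·(0.01821 + 0.09011·e^(−0.04·3.3))

3.3424 volumes


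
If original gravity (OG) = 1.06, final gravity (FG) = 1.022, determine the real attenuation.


AA = (OG−FG)/(OG−1)·100;  RA = AA·0.8192
AA = (1.06 − 1.022)/(1.06 − 1)·100 = 63.3333
RA = 63.3333·0.8192

51.8827 %


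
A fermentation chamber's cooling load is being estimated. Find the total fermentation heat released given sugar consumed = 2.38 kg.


Q = m_sugar · 590 kJ/kg
Q = 2.38 · 590

1404.2000 kJ


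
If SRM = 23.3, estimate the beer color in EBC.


EBC = SRM · 1.97
EBC = 23.3 · 1.97

45.9010 EBC


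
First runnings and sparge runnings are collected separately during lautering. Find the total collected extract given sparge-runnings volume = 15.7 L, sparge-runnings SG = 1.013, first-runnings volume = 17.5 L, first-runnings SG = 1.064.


total = Σ (SG_i − 1)·1000·V_i
first = (1.064 − 1)·1000·17.5 = 1120.0000
sparge = (1.013 − 1)·1000·15.7 = 204.1000
total = 1120.0000 + 204.1000

1324.1000 gravity·L


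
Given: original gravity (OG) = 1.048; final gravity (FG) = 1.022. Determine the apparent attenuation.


AA = (OG − FG)/(OG − 1) · 100
AA = (1.048 − 1.022)/(1.048 − 1) · 100

54.1667 %


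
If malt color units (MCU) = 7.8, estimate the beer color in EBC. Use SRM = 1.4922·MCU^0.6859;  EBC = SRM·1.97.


SRM = 1.4922·7.8^0.6859 = 6.1054
EBC = 6.1054·1.97

12.0277 EBC


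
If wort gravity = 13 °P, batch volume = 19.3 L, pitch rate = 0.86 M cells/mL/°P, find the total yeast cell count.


cells (billions) = rate · V_L · °P
cells = 0.86 · 19.3 · 13

215.7740 billion cells


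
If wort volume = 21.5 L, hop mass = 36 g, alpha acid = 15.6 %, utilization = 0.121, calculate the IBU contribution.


IBU = (α/100)·mass·U·1000 / V
IBU = (15.6/100)·36·0.121·1000 / 21.5

31.6063 IBU


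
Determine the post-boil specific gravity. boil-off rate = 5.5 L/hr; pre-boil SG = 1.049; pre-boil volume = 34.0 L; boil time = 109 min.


V_post = V_pre − rate·(t/60);  SG_post = 1 + (SG_pre−1)·V_pre/V_post
V_post = 34.0 − 5.5·(109/60) = 24.0083
SG_post = 1 + (1.049 − 1)·34.0/24.0083

1.0694


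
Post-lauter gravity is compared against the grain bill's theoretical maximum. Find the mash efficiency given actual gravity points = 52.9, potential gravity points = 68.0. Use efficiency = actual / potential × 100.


efficiency = 52.9 / 68.0 × 100

77.7941 %


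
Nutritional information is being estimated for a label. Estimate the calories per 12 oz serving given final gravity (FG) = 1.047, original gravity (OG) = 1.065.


ABW = (OG−FG)·131.25·0.79/FG;  °P = 259 − 259/SG (for OG→OE and FG→AE);  RE = 0.1808·OE + 0.8192·AE;  Cal = (6.9·ABW + 4·(RE−0.1))·FG·3.55
ABW = (1.065 − 1.047)·131.25·0.79/1.047 = 1.7826
OE = 259 − 259/1.065 = 15.8075 °P
AE = 259 − 259/1.047 = 11.6266 °P
RE = 0.1808·15.8075 + 0.8192·11.6266 = 12.3825 °P
Cal = (6.9·1.7826 + 4·(12.3825−0.1))·1.047·3.55

228.3252 kcal


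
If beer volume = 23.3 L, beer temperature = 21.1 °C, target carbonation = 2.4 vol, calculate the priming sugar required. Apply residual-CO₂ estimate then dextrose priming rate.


residual = 14.695·(0.01821 + 0.09011·e^(−0.04·T));  sugar = (target − residual)·4.0·V
residual = 14.695·(0.01821 + 0.09011·e^(−0.04·21.1)) = 0.8370
sugar = (2.4 − 0.8370)·4.0·23.3

145.6744 g


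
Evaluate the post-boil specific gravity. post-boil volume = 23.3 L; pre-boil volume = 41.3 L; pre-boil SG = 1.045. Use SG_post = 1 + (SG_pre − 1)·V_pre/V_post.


pts_pre = (1.045 − 1)·1000 = 45.0000
pts_post = 45.0000·41.3/23.3 = 79.7639
SG_post = 1 + 79.7639/1000

1.0798


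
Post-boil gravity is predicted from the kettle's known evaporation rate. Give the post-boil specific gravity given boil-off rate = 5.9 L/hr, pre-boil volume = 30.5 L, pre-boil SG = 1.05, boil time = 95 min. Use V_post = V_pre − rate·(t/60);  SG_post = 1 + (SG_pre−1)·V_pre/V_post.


V_post = 30.5 − 5.9·(95/60) = 21.1583
SG_post = 1 + (1.05 − 1)·30.5/21.1583

1.0721


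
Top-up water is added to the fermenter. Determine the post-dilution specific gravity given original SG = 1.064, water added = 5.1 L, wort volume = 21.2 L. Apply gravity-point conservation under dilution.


SG_new = 1 + (SG_old − 1)·V_old/(V_old + V_water)
pts = (1.064 − 1)·1000·21.2/(21.2 + 5.1) = 51.5894
SG_new = 1 + 51.5894/1000

1.0516


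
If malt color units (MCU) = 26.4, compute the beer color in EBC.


SRM = 1.4922·MCU^0.6859;  EBC = SRM·1.97
SRM = 1.4922·26.4^0.6859 = 14.0898
EBC = 14.0898·1.97

27.7569 EBC


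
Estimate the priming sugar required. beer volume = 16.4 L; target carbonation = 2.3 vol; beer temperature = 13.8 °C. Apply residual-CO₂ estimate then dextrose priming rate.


residual = 14.695·(0.01821 + 0.09011·e^(−0.04·T));  sugar = (target − residual)·4.0·V
residual = 14.695·(0.01821 + 0.09011·e^(−0.04·13.8)) = 1.0300
sugar = (2.3 − 1.0300)·4.0·16.4

83.3089 g


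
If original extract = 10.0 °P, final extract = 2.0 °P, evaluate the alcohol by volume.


SG = 259/(259 − P);  ABV = (OG − FG)·131.25
OG = 259/(259 − 10.0) = 1.0402
FG = 259/(259 − 2.0) = 1.0078
ABV = (1.0402 − 1.0078)·131.25

4.2497 % ABV


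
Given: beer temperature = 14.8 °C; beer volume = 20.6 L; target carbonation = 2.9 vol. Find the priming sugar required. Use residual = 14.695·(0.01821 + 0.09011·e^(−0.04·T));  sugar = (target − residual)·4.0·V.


residual = 14.695·(0.01821 + 0.09011·e^(−0.04·14.8)) = 1.0002
sugar = (2.9 − 1.0002)·4.0·20.6

156.5476 g


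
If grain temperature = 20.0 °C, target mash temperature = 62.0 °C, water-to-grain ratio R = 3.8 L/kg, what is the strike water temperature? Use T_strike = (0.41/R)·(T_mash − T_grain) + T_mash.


T_strike = (0.41/3.8)·(62.0 − 20.0) + 62.0

66.5316 °C


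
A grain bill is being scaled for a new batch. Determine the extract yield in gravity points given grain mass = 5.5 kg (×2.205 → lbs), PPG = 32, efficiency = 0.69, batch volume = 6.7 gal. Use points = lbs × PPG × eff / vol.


lbs = 5.5 × 2.205 = 12.1275
points = 12.1275 × 32 × 0.69 / 6.7

39.9664 points


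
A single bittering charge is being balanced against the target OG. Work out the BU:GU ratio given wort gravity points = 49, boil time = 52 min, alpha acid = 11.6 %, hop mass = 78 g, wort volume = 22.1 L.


U = 1.65·0.000125^(GP/1000)·(1−e^(−0.04t))/4.15;  IBU = (α/100)·m·U·1000/V;  BU:GU = IBU/GP
U = 1.65·0.000125^(49/1000)·(1−e^(−0.04·52))/4.15 = 0.2240
IBU = (11.6/100)·78·0.2240·1000/22.1 = 91.7038
BU:GU = 91.7038/49

1.8715


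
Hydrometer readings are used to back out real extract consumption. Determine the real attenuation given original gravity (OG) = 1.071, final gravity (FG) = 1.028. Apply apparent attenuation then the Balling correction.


AA = (OG−FG)/(OG−1)·100;  RA = AA·0.8192
AA = (1.071 − 1.028)/(1.071 − 1)·100 = 60.5634
RA = 60.5634·0.8192

49.6135 %


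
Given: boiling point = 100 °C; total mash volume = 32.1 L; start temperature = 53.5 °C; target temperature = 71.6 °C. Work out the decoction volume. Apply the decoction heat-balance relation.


V_dec = V_total·(T_target − T_start)/(T_boil − T_start)
V_dec = 32.1·(71.6 − 53.5)/(100 − 53.5)

12.4948 L


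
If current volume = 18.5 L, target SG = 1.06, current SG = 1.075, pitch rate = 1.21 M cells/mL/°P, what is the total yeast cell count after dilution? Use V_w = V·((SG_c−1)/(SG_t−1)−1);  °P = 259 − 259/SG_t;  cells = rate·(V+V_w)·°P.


V_w = 18.5·((1.075−1)/(1.06−1)−1) = 4.6250
V_final = 18.5 + 4.6250 = 23.1250
°P = 259 − 259/1.06 = 14.6604
cells = 1.21·23.1250·14.6604

410.2157 billion cells


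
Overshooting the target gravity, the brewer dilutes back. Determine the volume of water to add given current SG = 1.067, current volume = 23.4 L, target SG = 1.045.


V_water = V·((SG_curr − 1)/(SG_target − 1) − 1)
V_water = 23.4·((1.067 − 1)/(1.045 − 1) − 1)

11.4400 L


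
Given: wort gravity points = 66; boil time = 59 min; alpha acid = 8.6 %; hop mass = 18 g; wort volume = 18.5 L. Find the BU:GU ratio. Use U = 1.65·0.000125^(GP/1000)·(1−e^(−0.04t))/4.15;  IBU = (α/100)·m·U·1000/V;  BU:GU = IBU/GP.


U = 1.65·0.000125^(66/1000)·(1−e^(−0.04·59))/4.15 = 0.1990
IBU = (8.6/100)·18·0.1990·1000/18.5 = 16.6478
BU:GU = 16.6478/66

0.2522


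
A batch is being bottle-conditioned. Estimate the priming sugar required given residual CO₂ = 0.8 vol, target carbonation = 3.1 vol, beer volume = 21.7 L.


sugar = (target − residual)·4.0·V
sugar = (3.1 − 0.8)·4.0·21.7

199.6400 g


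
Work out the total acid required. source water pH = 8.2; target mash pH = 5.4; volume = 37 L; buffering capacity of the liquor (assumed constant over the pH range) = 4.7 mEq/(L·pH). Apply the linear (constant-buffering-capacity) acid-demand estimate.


acid = buffering capacity · (pH_source − pH_target) · V
acid = 4.7 · (8.2 − 5.4) · 37

486.9200 mEq


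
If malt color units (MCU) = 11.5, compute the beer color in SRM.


SRM = 1.4922 · MCU^0.6859
SRM = 1.4922 · 11.5^0.6859

7.9682 SRM


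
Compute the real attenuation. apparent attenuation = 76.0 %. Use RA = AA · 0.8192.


RA = 76.0 · 0.8192

62.2592 %


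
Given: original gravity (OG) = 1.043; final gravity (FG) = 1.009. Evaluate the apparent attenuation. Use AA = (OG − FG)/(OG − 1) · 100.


AA = (1.043 − 1.009)/(1.043 − 1) · 100

79.0698 %


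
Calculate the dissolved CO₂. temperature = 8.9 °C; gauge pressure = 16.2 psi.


vols = (P + 14.695)·(0.01821 + 0.09011·e^(−0.04·T))
vols = (16.2 + 14.695)·(0.01821 + 0.09011·e^(−0.04·8.9))

2.5127 volumes


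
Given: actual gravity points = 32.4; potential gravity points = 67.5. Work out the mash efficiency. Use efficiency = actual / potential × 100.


efficiency = 32.4 / 67.5 × 100

48.0000 %


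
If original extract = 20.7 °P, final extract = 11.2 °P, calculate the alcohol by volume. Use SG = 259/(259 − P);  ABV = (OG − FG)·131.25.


OG = 259/(259 − 20.7) = 1.0869
FG = 259/(259 − 11.2) = 1.0452
ABV = (1.0869 − 1.0452)·131.25

5.4689 % ABV


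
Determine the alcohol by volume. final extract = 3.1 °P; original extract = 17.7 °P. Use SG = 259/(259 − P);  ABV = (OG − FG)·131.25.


OG = 259/(259 − 17.7) = 1.0734
FG = 259/(259 − 3.1) = 1.0121
ABV = (1.0734 − 1.0121)·131.25

8.0376 % ABV


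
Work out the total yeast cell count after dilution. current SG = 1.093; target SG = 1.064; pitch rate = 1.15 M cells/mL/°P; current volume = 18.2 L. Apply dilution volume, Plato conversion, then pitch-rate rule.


V_w = V·((SG_c−1)/(SG_t−1)−1);  °P = 259 − 259/SG_t;  cells = rate·(V+V_w)·°P
V_w = 18.2·((1.093−1)/(1.064−1)−1) = 8.2469
V_final = 18.2 + 8.2469 = 26.4469
°P = 259 − 259/1.064 = 15.5789
cells = 1.15·26.4469·15.5789

473.8166 billion cells


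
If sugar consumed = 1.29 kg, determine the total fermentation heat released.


Q = m_sugar · 590 kJ/kg
Q = 1.29 · 590

761.1000 kJ


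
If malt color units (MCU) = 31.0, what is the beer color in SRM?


SRM = 1.4922 · MCU^0.6859
SRM = 1.4922 · 31.0^0.6859

15.7308 SRM


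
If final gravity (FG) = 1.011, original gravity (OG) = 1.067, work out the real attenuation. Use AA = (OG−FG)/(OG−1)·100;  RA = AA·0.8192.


AA = (1.067 − 1.011)/(1.067 − 1)·100 = 83.5821
RA = 83.5821·0.8192

68.4704 %


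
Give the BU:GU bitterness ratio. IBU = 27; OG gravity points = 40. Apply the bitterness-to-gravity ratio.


BU:GU = IBU / OG_points
BU:GU = 27 / 40

0.6750


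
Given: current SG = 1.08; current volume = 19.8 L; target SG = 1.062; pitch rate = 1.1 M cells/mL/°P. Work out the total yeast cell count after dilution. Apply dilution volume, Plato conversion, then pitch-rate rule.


V_w = V·((SG_c−1)/(SG_t−1)−1);  °P = 259 − 259/SG_t;  cells = rate·(V+V_w)·°P
V_w = 19.8·((1.08−1)/(1.062−1)−1) = 5.7484
V_final = 19.8 + 5.7484 = 25.5484
°P = 259 − 259/1.062 = 15.1205
cells = 1.1·25.5484·15.1205

424.9356 billion cells


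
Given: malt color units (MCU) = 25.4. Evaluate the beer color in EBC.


SRM = 1.4922·MCU^0.6859;  EBC = SRM·1.97
SRM = 1.4922·25.4^0.6859 = 13.7215
EBC = 13.7215·1.97

27.0314 EBC


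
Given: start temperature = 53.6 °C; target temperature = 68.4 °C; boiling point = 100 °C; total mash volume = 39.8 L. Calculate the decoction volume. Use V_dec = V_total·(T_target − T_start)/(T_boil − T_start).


V_dec = 39.8·(68.4 − 53.6)/(100 − 53.6)

12.6948 L


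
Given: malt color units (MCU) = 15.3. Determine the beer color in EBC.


SRM = 1.4922·MCU^0.6859;  EBC = SRM·1.97
SRM = 1.4922·15.3^0.6859 = 9.6919
EBC = 9.6919·1.97

19.0930 EBC


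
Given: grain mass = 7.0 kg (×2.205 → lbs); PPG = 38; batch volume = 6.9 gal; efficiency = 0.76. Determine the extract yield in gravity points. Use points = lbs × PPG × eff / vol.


lbs = 7.0 × 2.205 = 15.4350
points = 15.4350 × 38 × 0.76 / 6.9

64.6033 points


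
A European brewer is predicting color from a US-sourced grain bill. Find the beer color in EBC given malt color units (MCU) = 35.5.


SRM = 1.4922·MCU^0.6859;  EBC = SRM·1.97
SRM = 1.4922·35.5^0.6859 = 17.2635
EBC = 17.2635·1.97

34.0091 EBC


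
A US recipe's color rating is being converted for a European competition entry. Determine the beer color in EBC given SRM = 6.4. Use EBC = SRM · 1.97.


EBC = 6.4 · 1.97

12.6080 EBC


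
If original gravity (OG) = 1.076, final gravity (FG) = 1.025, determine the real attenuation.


AA = (OG−FG)/(OG−1)·100;  RA = AA·0.8192
AA = (1.076 − 1.025)/(1.076 − 1)·100 = 67.1053
RA = 67.1053·0.8192

54.9726 %


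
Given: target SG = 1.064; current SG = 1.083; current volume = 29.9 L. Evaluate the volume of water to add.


V_water = V·((SG_curr − 1)/(SG_target − 1) − 1)
V_water = 29.9·((1.083 − 1)/(1.064 − 1) − 1)

8.8766 L


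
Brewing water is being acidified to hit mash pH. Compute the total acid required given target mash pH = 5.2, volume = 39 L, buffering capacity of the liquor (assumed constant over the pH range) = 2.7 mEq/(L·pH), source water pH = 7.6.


acid = buffering capacity · (pH_source − pH_target) · V
acid = 2.7 · (7.6 − 5.2) · 39

252.7200 mEq


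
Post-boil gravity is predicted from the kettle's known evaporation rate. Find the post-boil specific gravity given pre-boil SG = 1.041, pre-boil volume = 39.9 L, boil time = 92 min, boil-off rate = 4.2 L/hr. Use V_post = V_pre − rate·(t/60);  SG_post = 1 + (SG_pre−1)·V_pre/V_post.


V_post = 39.9 − 4.2·(92/60) = 33.4600
SG_post = 1 + (1.041 − 1)·39.9/33.4600

1.0489


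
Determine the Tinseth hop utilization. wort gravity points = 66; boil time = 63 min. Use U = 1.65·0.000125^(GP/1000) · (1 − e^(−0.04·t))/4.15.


bigness = 1.65·0.000125^(66/1000) = 0.9118
boil_factor = (1 − e^(−0.04·63))/4.15 = 0.2216
U = 0.9118 · 0.2216

0.2020


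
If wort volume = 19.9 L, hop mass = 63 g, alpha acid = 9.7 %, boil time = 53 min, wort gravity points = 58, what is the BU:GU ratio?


U = 1.65·0.000125^(GP/1000)·(1−e^(−0.04t))/4.15;  IBU = (α/100)·m·U·1000/V;  BU:GU = IBU/GP
U = 1.65·0.000125^(58/1000)·(1−e^(−0.04·53))/4.15 = 0.2077
IBU = (9.7/100)·63·0.2077·1000/19.9 = 63.7945
BU:GU = 63.7945/58

1.0999


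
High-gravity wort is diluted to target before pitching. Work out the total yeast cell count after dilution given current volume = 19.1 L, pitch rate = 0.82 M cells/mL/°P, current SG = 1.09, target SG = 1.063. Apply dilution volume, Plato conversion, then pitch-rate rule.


V_w = V·((SG_c−1)/(SG_t−1)−1);  °P = 259 − 259/SG_t;  cells = rate·(V+V_w)·°P
V_w = 19.1·((1.09−1)/(1.063−1)−1) = 8.1857
V_final = 19.1 + 8.1857 = 27.2857
°P = 259 − 259/1.063 = 15.3500
cells = 0.82·27.2857·15.3500

343.4442 billion cells


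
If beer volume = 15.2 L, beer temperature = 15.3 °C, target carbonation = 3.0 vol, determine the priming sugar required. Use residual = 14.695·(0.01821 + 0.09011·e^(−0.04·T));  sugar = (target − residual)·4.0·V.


residual = 14.695·(0.01821 + 0.09011·e^(−0.04·15.3)) = 0.9856
sugar = (3.0 − 0.9856)·4.0·15.2

122.4728 g


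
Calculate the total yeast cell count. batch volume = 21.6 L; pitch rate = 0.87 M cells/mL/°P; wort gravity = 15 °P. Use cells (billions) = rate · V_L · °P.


cells = 0.87 · 21.6 · 15

281.8800 billion cells


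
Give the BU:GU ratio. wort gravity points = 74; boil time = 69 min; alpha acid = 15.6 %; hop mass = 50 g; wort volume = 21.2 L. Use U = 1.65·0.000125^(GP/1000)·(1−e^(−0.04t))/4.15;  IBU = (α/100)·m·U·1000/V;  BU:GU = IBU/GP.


U = 1.65·0.000125^(74/1000)·(1−e^(−0.04·69))/4.15 = 0.1915
IBU = (15.6/100)·50·0.1915·1000/21.2 = 70.4645
BU:GU = 70.4645/74

0.9522


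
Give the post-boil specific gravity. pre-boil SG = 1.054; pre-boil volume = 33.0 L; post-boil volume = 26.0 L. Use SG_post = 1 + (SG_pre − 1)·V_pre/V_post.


pts_pre = (1.054 − 1)·1000 = 54.0000
pts_post = 54.0000·33.0/26.0 = 68.5385
SG_post = 1 + 68.5385/1000

1.0685


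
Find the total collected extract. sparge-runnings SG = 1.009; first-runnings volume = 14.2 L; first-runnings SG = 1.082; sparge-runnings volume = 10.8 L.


total = Σ (SG_i − 1)·1000·V_i
first = (1.082 − 1)·1000·14.2 = 1164.4000
sparge = (1.009 − 1)·1000·10.8 = 97.2000
total = 1164.4000 + 97.2000

1261.6000 gravity·L


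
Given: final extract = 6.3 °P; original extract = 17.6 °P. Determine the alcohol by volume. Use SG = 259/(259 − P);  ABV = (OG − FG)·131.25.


OG = 259/(259 − 17.6) = 1.0729
FG = 259/(259 − 6.3) = 1.0249
ABV = (1.0729 − 1.0249)·131.25

6.2970 % ABV


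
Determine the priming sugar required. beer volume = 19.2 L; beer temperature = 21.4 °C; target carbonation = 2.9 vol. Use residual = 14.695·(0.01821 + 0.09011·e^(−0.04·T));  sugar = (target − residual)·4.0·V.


residual = 14.695·(0.01821 + 0.09011·e^(−0.04·21.4)) = 0.8302
sugar = (2.9 − 0.8302)·4.0·19.2

158.9623 g


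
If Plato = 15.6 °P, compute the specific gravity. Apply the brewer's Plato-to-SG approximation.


SG = 259/(259 − P)
SG = 259/(259 − 15.6)

1.0641


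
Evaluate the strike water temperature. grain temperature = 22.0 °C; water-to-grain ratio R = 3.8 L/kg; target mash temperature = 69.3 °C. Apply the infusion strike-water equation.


T_strike = (0.41/R)·(T_mash − T_grain) + T_mash
T_strike = (0.41/3.8)·(69.3 − 22.0) + 69.3

74.4034 °C


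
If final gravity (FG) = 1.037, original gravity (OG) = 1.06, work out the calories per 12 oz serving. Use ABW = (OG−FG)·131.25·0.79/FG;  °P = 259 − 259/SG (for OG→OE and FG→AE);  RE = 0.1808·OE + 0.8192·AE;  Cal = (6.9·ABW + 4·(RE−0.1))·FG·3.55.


ABW = (1.06 − 1.037)·131.25·0.79/1.037 = 2.2997
OE = 259 − 259/1.06 = 14.6604 °P
AE = 259 − 259/1.037 = 9.2411 °P
RE = 0.1808·14.6604 + 0.8192·9.2411 = 10.2209 °P
Cal = (6.9·2.2997 + 4·(10.2209−0.1))·1.037·3.55

207.4501 kcal


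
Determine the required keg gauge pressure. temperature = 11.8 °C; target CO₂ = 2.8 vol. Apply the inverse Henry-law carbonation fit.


psi = vols/(0.01821 + 0.09011·e^(−0.04·T)) − 14.695
psi = 2.8/(0.01821 + 0.09011·e^(−0.04·11.8)) − 14.695

22.9311 psi


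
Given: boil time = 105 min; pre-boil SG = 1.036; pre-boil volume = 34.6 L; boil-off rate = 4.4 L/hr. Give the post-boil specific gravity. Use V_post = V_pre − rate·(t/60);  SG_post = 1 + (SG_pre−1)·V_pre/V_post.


V_post = 34.6 − 4.4·(105/60) = 26.9000
SG_post = 1 + (1.036 − 1)·34.6/26.9000

1.0463


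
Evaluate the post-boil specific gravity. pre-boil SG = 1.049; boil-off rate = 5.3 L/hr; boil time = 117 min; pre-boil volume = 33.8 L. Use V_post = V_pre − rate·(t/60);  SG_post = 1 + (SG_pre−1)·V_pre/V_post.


V_post = 33.8 − 5.3·(117/60) = 23.4650
SG_post = 1 + (1.049 − 1)·33.8/23.4650

1.0706


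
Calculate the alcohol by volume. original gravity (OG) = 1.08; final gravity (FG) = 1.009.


ABV = (OG − FG) · 131.25
ABV = (1.08 − 1.009) · 131.25

9.3188 % ABV


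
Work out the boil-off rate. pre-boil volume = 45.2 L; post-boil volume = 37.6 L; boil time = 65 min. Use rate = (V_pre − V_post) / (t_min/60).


rate = (45.2 − 37.6) / (65/60)

7.0154 L/hr


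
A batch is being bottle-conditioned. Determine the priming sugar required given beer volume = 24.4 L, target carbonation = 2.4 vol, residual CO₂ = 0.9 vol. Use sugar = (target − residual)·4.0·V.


sugar = (2.4 − 0.9)·4.0·24.4

146.4000 g


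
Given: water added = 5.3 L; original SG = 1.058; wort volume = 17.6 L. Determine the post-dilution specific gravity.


SG_new = 1 + (SG_old − 1)·V_old/(V_old + V_water)
pts = (1.058 − 1)·1000·17.6/(17.6 + 5.3) = 44.5764
SG_new = 1 + 44.5764/1000

1.0446


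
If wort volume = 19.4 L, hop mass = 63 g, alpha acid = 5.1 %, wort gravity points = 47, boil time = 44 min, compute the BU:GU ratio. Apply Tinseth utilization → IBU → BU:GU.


U = 1.65·0.000125^(GP/1000)·(1−e^(−0.04t))/4.15;  IBU = (α/100)·m·U·1000/V;  BU:GU = IBU/GP
U = 1.65·0.000125^(47/1000)·(1−e^(−0.04·44))/4.15 = 0.2158
IBU = (5.1/100)·63·0.2158·1000/19.4 = 35.7360
BU:GU = 35.7360/47

0.7603


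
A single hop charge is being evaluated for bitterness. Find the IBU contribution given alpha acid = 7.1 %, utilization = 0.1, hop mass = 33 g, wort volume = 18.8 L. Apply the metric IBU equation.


IBU = (α/100)·mass·U·1000 / V
IBU = (7.1/100)·33·0.1·1000 / 18.8

12.4628 IBU


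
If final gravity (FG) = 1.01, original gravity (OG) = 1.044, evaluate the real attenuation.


AA = (OG−FG)/(OG−1)·100;  RA = AA·0.8192
AA = (1.044 − 1.01)/(1.044 − 1)·100 = 77.2727
RA = 77.2727·0.8192

63.3018 %


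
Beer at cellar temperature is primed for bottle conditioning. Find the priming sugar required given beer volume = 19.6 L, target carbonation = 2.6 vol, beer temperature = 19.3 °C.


residual = 14.695·(0.01821 + 0.09011·e^(−0.04·T));  sugar = (target − residual)·4.0·V
residual = 14.695·(0.01821 + 0.09011·e^(−0.04·19.3)) = 0.8795
sugar = (2.6 − 0.8795)·4.0·19.6

134.8890 g


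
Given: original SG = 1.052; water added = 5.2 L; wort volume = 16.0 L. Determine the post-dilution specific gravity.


SG_new = 1 + (SG_old − 1)·V_old/(V_old + V_water)
pts = (1.052 − 1)·1000·16.0/(16.0 + 5.2) = 39.2453
SG_new = 1 + 39.2453/1000

1.0392


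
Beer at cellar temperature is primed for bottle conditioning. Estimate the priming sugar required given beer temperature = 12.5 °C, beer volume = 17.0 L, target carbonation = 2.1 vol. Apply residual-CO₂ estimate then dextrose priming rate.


residual = 14.695·(0.01821 + 0.09011·e^(−0.04·T));  sugar = (target − residual)·4.0·V
residual = 14.695·(0.01821 + 0.09011·e^(−0.04·12.5)) = 1.0707
sugar = (2.1 − 1.0707)·4.0·17.0

69.9894 g


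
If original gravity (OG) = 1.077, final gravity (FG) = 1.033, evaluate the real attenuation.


AA = (OG−FG)/(OG−1)·100;  RA = AA·0.8192
AA = (1.077 − 1.033)/(1.077 − 1)·100 = 57.1429
RA = 57.1429·0.8192

46.8114 %


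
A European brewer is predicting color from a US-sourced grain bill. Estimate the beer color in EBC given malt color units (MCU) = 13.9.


SRM = 1.4922·MCU^0.6859;  EBC = SRM·1.97
SRM = 1.4922·13.9^0.6859 = 9.0745
EBC = 9.0745·1.97

17.8767 EBC


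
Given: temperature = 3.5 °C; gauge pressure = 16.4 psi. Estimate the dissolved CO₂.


vols = (P + 14.695)·(0.01821 + 0.09011·e^(−0.04·T))
vols = (16.4 + 14.695)·(0.01821 + 0.09011·e^(−0.04·3.5))

3.0022 volumes


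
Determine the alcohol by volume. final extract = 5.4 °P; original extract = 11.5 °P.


SG = 259/(259 − P);  ABV = (OG − FG)·131.25
OG = 259/(259 − 11.5) = 1.0465
FG = 259/(259 − 5.4) = 1.0213
ABV = (1.0465 − 1.0213)·131.25

3.3037 % ABV


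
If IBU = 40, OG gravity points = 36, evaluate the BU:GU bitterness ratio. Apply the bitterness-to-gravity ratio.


BU:GU = IBU / OG_points
BU:GU = 40 / 36

1.1111


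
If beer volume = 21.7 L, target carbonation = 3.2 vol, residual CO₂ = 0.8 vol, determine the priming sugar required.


sugar = (target − residual)·4.0·V
sugar = (3.2 − 0.8)·4.0·21.7

208.3200 g


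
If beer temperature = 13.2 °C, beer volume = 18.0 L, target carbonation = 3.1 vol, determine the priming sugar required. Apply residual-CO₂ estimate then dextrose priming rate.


residual = 14.695·(0.01821 + 0.09011·e^(−0.04·T));  sugar = (target − residual)·4.0·V
residual = 14.695·(0.01821 + 0.09011·e^(−0.04·13.2)) = 1.0486
sugar = (3.1 − 1.0486)·4.0·18.0

147.7032 g


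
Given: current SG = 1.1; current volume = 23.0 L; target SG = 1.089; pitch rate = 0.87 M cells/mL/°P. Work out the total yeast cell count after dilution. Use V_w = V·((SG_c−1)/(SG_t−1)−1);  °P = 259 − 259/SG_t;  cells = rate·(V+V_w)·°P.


V_w = 23.0·((1.1−1)/(1.089−1)−1) = 2.8427
V_final = 23.0 + 2.8427 = 25.8427
°P = 259 − 259/1.089 = 21.1671
cells = 0.87·25.8427·21.1671

475.9036 billion cells


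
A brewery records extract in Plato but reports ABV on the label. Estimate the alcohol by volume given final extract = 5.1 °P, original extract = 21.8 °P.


SG = 259/(259 − P);  ABV = (OG − FG)·131.25
OG = 259/(259 − 21.8) = 1.0919
FG = 259/(259 − 5.1) = 1.0201
ABV = (1.0919 − 1.0201)·131.25

9.4262 % ABV


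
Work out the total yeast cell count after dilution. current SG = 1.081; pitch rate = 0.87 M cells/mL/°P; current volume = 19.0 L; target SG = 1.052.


V_w = V·((SG_c−1)/(SG_t−1)−1);  °P = 259 − 259/SG_t;  cells = rate·(V+V_w)·°P
V_w = 19.0·((1.081−1)/(1.052−1)−1) = 10.5962
V_final = 19.0 + 10.5962 = 29.5962
°P = 259 − 259/1.052 = 12.8023
cells = 0.87·29.5962·12.8023

329.6415 billion cells


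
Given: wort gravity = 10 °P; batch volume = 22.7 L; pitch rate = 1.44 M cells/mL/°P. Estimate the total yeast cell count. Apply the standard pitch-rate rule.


cells (billions) = rate · V_L · °P
cells = 1.44 · 22.7 · 10

326.8800 billion cells


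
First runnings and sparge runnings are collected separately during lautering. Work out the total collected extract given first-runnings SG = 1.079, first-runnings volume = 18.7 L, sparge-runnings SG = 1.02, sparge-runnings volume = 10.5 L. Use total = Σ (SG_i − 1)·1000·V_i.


first = (1.079 − 1)·1000·18.7 = 1477.3000
sparge = (1.02 − 1)·1000·10.5 = 210.0000
total = 1477.3000 + 210.0000

1687.3000 gravity·L


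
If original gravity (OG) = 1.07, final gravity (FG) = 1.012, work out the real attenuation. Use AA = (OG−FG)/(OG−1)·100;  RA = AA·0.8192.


AA = (1.07 − 1.012)/(1.07 − 1)·100 = 82.8571
RA = 82.8571·0.8192

67.8766 %


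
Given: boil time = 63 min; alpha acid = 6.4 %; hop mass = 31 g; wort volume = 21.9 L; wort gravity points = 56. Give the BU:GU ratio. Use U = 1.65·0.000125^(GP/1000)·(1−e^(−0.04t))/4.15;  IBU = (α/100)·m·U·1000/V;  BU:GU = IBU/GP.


U = 1.65·0.000125^(56/1000)·(1−e^(−0.04·63))/4.15 = 0.2210
IBU = (6.4/100)·31·0.2210·1000/21.9 = 20.0231
BU:GU = 20.0231/56

0.3576


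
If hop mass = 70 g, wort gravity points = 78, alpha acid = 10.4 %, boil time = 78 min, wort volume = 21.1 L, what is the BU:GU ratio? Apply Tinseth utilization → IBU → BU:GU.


U = 1.65·0.000125^(GP/1000)·(1−e^(−0.04t))/4.15;  IBU = (α/100)·m·U·1000/V;  BU:GU = IBU/GP
U = 1.65·0.000125^(78/1000)·(1−e^(−0.04·78))/4.15 = 0.1885
IBU = (10.4/100)·70·0.1885·1000/21.1 = 65.0474
BU:GU = 65.0474/78

0.8339


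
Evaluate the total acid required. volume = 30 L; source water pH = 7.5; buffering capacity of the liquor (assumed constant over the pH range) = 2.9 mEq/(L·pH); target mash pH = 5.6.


acid = buffering capacity · (pH_source − pH_target) · V
acid = 2.9 · (7.5 − 5.6) · 30

165.3000 mEq


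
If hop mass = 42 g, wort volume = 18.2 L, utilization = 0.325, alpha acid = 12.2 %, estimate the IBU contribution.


IBU = (α/100)·mass·U·1000 / V
IBU = (12.2/100)·42·0.325·1000 / 18.2

91.5000 IBU


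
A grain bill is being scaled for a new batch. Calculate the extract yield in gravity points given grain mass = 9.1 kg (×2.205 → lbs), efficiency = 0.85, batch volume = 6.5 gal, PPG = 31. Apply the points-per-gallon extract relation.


points = lbs × PPG × eff / vol
lbs = 9.1 × 2.205 = 20.0655
points = 20.0655 × 31 × 0.85 / 6.5

81.3424 points


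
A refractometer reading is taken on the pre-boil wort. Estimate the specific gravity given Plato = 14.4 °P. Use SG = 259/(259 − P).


SG = 259/(259 − 14.4)

1.0589


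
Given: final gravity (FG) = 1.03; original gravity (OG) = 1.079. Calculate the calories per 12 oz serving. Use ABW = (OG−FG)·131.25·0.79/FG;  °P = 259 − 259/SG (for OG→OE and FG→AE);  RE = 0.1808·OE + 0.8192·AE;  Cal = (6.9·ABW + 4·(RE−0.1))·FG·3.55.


ABW = (1.079 − 1.03)·131.25·0.79/1.03 = 4.9327
OE = 259 − 259/1.079 = 18.9629 °P
AE = 259 − 259/1.03 = 7.5437 °P
RE = 0.1808·18.9629 + 0.8192·7.5437 = 9.6083 °P
Cal = (6.9·4.9327 + 4·(9.6083−0.1))·1.03·3.55

263.5197 kcal


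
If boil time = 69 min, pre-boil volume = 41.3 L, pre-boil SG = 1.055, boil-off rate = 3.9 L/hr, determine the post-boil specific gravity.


V_post = V_pre − rate·(t/60);  SG_post = 1 + (SG_pre−1)·V_pre/V_post
V_post = 41.3 − 3.9·(69/60) = 36.8150
SG_post = 1 + (1.055 − 1)·41.3/36.8150

1.0617


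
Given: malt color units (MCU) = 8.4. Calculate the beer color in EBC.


SRM = 1.4922·MCU^0.6859;  EBC = SRM·1.97
SRM = 1.4922·8.4^0.6859 = 6.4238
EBC = 6.4238·1.97

12.6548 EBC


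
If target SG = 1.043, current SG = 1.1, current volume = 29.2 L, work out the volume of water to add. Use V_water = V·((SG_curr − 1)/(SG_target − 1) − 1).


V_water = 29.2·((1.1 − 1)/(1.043 − 1) − 1)

38.7070 L


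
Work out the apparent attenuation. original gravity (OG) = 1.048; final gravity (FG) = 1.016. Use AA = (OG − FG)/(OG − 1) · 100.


AA = (1.048 − 1.016)/(1.048 − 1) · 100

66.6667 %


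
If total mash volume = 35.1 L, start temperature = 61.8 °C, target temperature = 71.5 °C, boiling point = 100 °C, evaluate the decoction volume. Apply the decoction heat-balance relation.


V_dec = V_total·(T_target − T_start)/(T_boil − T_start)
V_dec = 35.1·(71.5 − 61.8)/(100 − 61.8)

8.9128 L


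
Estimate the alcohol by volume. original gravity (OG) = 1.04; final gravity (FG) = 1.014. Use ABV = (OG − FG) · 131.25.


ABV = (1.04 − 1.014) · 131.25

3.4125 % ABV


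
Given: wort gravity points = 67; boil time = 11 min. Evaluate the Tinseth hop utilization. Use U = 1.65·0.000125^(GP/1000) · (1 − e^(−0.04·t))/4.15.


bigness = 1.65·0.000125^(67/1000) = 0.9036
boil_factor = (1 − e^(−0.04·11))/4.15 = 0.0858
U = 0.9036 · 0.0858

0.0775


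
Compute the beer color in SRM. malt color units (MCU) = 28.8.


SRM = 1.4922 · MCU^0.6859
SRM = 1.4922 · 28.8^0.6859

14.9563 SRM


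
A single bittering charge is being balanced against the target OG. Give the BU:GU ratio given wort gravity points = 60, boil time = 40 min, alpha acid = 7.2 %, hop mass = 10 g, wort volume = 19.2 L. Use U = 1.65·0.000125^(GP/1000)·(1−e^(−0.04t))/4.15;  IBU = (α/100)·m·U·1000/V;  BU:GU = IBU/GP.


U = 1.65·0.000125^(60/1000)·(1−e^(−0.04·40))/4.15 = 0.1851
IBU = (7.2/100)·10·0.1851·1000/19.2 = 6.9397
BU:GU = 6.9397/60

0.1157


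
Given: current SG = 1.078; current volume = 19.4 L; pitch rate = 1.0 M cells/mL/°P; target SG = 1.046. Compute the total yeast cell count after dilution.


V_w = V·((SG_c−1)/(SG_t−1)−1);  °P = 259 − 259/SG_t;  cells = rate·(V+V_w)·°P
V_w = 19.4·((1.078−1)/(1.046−1)−1) = 13.4957
V_final = 19.4 + 13.4957 = 32.8957
°P = 259 − 259/1.046 = 11.3901
cells = 1.0·32.8957·11.3901

374.6834 billion cells


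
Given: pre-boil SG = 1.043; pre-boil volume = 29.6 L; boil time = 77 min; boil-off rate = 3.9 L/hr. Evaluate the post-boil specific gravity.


V_post = V_pre − rate·(t/60);  SG_post = 1 + (SG_pre−1)·V_pre/V_post
V_post = 29.6 − 3.9·(77/60) = 24.5950
SG_post = 1 + (1.043 − 1)·29.6/24.5950

1.0518


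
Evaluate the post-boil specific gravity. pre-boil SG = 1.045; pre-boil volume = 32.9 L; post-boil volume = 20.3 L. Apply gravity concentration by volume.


SG_post = 1 + (SG_pre − 1)·V_pre/V_post
pts_pre = (1.045 − 1)·1000 = 45.0000
pts_post = 45.0000·32.9/20.3 = 72.9310
SG_post = 1 + 72.9310/1000

1.0729


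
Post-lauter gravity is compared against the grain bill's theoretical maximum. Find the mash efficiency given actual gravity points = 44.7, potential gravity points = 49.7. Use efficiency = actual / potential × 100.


efficiency = 44.7 / 49.7 × 100

89.9396 %


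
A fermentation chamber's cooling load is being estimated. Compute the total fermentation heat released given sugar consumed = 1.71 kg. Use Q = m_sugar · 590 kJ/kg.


Q = 1.71 · 590

1008.9000 kJ


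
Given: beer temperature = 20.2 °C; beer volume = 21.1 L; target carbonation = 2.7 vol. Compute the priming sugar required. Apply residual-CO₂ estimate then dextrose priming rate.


residual = 14.695·(0.01821 + 0.09011·e^(−0.04·T));  sugar = (target − residual)·4.0·V
residual = 14.695·(0.01821 + 0.09011·e^(−0.04·20.2)) = 0.8578
sugar = (2.7 − 0.8578)·4.0·21.1

155.4782 g


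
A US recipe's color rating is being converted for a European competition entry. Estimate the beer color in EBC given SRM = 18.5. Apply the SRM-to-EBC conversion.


EBC = SRM · 1.97
EBC = 18.5 · 1.97

36.4450 EBC


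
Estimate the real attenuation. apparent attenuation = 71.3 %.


RA = AA · 0.8192
RA = 71.3 · 0.8192

58.4090 %


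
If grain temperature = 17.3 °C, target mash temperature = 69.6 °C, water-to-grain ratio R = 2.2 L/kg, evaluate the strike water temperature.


T_strike = (0.41/R)·(T_mash − T_grain) + T_mash
T_strike = (0.41/2.2)·(69.6 − 17.3) + 69.6

79.3468 °C


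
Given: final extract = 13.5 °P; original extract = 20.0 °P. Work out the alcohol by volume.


SG = 259/(259 − P);  ABV = (OG − FG)·131.25
OG = 259/(259 − 20.0) = 1.0837
FG = 259/(259 − 13.5) = 1.0550
ABV = (1.0837 − 1.0550)·131.25

3.7659 % ABV


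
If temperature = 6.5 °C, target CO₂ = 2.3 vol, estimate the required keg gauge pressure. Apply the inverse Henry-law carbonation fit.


psi = vols/(0.01821 + 0.09011·e^(−0.04·T)) − 14.695
psi = 2.3/(0.01821 + 0.09011·e^(−0.04·6.5)) − 14.695

11.5339 psi


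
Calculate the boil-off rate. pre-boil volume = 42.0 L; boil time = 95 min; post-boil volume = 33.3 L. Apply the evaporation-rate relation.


rate = (V_pre − V_post) / (t_min/60)
rate = (42.0 − 33.3) / (95/60)

5.4947 L/hr


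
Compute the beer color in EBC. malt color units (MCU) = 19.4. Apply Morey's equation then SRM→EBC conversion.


SRM = 1.4922·MCU^0.6859;  EBC = SRM·1.97
SRM = 1.4922·19.4^0.6859 = 11.4059
EBC = 11.4059·1.97

22.4697 EBC


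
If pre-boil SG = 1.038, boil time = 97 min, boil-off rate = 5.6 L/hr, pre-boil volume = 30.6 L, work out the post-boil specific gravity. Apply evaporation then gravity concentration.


V_post = V_pre − rate·(t/60);  SG_post = 1 + (SG_pre−1)·V_pre/V_post
V_post = 30.6 − 5.6·(97/60) = 21.5467
SG_post = 1 + (1.038 − 1)·30.6/21.5467

1.0540


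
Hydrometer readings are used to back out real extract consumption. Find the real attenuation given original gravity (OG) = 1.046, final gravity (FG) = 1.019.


AA = (OG−FG)/(OG−1)·100;  RA = AA·0.8192
AA = (1.046 − 1.019)/(1.046 − 1)·100 = 58.6957
RA = 58.6957·0.8192

48.0835 %


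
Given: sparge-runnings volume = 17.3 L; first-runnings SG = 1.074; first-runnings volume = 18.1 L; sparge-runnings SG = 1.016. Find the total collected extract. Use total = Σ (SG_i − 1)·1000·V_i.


first = (1.074 − 1)·1000·18.1 = 1339.4000
sparge = (1.016 − 1)·1000·17.3 = 276.8000
total = 1339.4000 + 276.8000

1616.2000 gravity·L


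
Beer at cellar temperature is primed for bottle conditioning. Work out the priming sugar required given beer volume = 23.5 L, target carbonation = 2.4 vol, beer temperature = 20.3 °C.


residual = 14.695·(0.01821 + 0.09011·e^(−0.04·T));  sugar = (target − residual)·4.0·V
residual = 14.695·(0.01821 + 0.09011·e^(−0.04·20.3)) = 0.8555
sugar = (2.4 − 0.8555)·4.0·23.5

145.1844 g


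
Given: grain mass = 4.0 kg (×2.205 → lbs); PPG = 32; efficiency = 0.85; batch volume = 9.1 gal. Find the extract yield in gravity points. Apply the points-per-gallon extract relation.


points = lbs × PPG × eff / vol
lbs = 4.0 × 2.205 = 8.8200
points = 8.8200 × 32 × 0.85 / 9.1

26.3631 points


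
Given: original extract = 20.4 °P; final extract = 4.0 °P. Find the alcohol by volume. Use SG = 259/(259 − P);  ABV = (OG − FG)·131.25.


OG = 259/(259 − 20.4) = 1.0855
FG = 259/(259 − 4.0) = 1.0157
ABV = (1.0855 − 1.0157)·131.25

9.1629 % ABV


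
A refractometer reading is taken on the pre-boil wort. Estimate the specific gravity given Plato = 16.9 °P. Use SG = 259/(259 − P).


SG = 259/(259 − 16.9)

1.0698


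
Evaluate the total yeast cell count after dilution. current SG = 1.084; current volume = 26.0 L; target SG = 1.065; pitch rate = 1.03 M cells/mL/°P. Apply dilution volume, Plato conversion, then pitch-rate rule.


V_w = V·((SG_c−1)/(SG_t−1)−1);  °P = 259 − 259/SG_t;  cells = rate·(V+V_w)·°P
V_w = 26.0·((1.084−1)/(1.065−1)−1) = 7.6000
V_final = 26.0 + 7.6000 = 33.6000
°P = 259 − 259/1.065 = 15.8075
cells = 1.03·33.6000·15.8075

547.0664 billion cells


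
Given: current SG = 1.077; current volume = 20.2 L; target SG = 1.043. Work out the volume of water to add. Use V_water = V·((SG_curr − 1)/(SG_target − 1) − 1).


V_water = 20.2·((1.077 − 1)/(1.043 − 1) − 1)

15.9721 L


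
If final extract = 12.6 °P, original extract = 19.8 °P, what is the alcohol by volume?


SG = 259/(259 − P);  ABV = (OG − FG)·131.25
OG = 259/(259 − 19.8) = 1.0828
FG = 259/(259 − 12.6) = 1.0511
ABV = (1.0828 − 1.0511)·131.25

4.1527 % ABV


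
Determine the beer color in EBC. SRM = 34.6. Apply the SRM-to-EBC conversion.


EBC = SRM · 1.97
EBC = 34.6 · 1.97

68.1620 EBC


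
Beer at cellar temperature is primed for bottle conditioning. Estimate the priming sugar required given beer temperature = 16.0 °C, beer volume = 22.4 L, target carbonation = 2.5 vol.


residual = 14.695·(0.01821 + 0.09011·e^(−0.04·T));  sugar = (target − residual)·4.0·V
residual = 14.695·(0.01821 + 0.09011·e^(−0.04·16.0)) = 0.9658
sugar = (2.5 − 0.9658)·4.0·22.4

137.4626 g


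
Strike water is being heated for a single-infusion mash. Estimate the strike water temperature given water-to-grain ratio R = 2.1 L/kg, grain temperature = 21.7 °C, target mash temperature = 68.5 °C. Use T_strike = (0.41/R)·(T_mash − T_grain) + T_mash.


T_strike = (0.41/2.1)·(68.5 − 21.7) + 68.5

77.6371 °C


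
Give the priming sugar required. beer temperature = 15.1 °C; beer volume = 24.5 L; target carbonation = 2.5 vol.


residual = 14.695·(0.01821 + 0.09011·e^(−0.04·T));  sugar = (target − residual)·4.0·V
residual = 14.695·(0.01821 + 0.09011·e^(−0.04·15.1)) = 0.9914
sugar = (2.5 − 0.9914)·4.0·24.5

147.8415 g
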